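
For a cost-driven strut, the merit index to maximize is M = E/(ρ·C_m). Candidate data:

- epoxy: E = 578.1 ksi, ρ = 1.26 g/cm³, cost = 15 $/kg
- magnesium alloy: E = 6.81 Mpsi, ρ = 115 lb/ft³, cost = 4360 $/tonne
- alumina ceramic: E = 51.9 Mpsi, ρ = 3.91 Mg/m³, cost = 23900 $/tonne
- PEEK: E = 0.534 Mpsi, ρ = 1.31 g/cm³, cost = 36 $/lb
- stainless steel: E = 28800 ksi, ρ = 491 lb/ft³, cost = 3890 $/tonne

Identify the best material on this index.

In SI units:
  epoxy: E = 3.986 GPa, ρ = 1260 kg/m³, cost = 15.00 $/kg
  magnesium alloy: E = 46.95 GPa, ρ = 1842 kg/m³, cost = 4.360 $/kg
  alumina ceramic: E = 357.8 GPa, ρ = 3910 kg/m³, cost = 23.90 $/kg
  PEEK: E = 3.682 GPa, ρ = 1310 kg/m³, cost = 79.37 $/kg
  stainless steel: E = 198.6 GPa, ρ = 7865 kg/m³, cost = 3.890 $/kg
  stainless steel: M = 6.49 MN·m per $
  magnesium alloy: M = 5.85 MN·m per $
  alumina ceramic: M = 3.83 MN·m per $
  epoxy: M = 0.211 MN·m per $
  PEEK: M = 0.0354 MN·m per $
Highest index: stainless steel.

stainless steel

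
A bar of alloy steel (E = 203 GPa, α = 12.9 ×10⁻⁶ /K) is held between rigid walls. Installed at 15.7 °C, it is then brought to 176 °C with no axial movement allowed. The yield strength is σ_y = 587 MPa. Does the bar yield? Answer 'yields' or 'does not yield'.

does not yield

ΔT = 160.3 K. Constrained thermal stress σ = E·α·ΔT = 203.0×10³ MPa × 12.9×10⁻⁶ × 160.3 = 420 MPa (compressive).
Compare to σ_y = 587 MPa: σ < σ_y, so it does not yield.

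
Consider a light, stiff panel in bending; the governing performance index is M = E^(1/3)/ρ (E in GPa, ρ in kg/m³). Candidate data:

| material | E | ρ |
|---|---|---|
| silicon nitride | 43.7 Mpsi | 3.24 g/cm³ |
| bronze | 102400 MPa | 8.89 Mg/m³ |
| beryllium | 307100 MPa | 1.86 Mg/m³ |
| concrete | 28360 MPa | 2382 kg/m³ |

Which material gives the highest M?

beryllium

Convert each candidate to consistent units, then evaluate M:
  silicon nitride: E = 301.3 GPa, ρ = 3240 kg/m³
  bronze: E = 102.4 GPa, ρ = 8890 kg/m³
  beryllium: E = 307.1 GPa, ρ = 1860 kg/m³
  concrete: E = 28.36 GPa, ρ = 2382 kg/m³
  beryllium: M = 3.63×10⁻³
  silicon nitride: M = 2.07×10⁻³
  concrete: M = 1.28×10⁻³
  bronze: M = 0.526×10⁻³
The maximum is for beryllium.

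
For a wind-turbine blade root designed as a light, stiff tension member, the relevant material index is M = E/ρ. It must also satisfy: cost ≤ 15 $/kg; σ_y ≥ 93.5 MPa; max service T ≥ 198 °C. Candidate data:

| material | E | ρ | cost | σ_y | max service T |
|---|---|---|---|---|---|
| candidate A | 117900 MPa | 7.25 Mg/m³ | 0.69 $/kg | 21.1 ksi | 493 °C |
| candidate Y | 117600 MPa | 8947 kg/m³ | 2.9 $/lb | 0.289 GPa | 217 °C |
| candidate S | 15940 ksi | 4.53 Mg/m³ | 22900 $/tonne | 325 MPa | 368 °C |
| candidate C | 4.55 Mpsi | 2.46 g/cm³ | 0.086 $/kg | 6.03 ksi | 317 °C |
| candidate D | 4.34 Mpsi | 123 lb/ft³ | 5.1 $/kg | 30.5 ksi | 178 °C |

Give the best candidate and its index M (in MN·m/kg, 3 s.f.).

Screen on constraints: cost ≤ 15 $/kg; σ_y ≥ 93.5 MPa; max service T ≥ 198 °C. Survivors: candidate A, candidate Y.
Putting every candidate on a common basis:
  candidate A: E = 117.9 GPa, ρ = 7250 kg/m³
  candidate Y: E = 117.6 GPa, ρ = 8947 kg/m³
  candidate A: M = 16.3 MN·m/kg
  candidate Y: M = 13.1 MN·m/kg
Candidate A ranks first.

candidate A, M = 16.3 MN·m/kg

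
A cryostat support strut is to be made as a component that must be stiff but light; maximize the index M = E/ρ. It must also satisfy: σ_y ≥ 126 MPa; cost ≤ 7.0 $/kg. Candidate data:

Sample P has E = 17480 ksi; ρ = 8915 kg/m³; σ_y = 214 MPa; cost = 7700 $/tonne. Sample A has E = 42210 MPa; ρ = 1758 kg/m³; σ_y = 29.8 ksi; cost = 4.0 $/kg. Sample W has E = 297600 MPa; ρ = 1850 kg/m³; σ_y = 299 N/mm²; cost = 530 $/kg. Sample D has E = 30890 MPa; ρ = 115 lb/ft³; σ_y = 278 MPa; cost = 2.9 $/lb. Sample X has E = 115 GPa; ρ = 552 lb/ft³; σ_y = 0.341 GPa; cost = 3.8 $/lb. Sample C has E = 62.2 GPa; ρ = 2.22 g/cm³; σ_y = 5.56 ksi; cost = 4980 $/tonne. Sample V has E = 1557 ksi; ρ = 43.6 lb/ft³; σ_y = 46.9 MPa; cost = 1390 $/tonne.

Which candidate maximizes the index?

Screen on constraints: σ_y ≥ 126 MPa; cost ≤ 7.0 $/kg. Survivors: sample A, sample D.
Normalizing units and computing the index:
  sample A: E = 42.21 GPa, ρ = 1758 kg/m³
  sample D: E = 30.89 GPa, ρ = 1842 kg/m³
  sample A: M = 24.0 MN·m/kg
  sample D: M = 16.8 MN·m/kg
Sample A ranks first.

sample A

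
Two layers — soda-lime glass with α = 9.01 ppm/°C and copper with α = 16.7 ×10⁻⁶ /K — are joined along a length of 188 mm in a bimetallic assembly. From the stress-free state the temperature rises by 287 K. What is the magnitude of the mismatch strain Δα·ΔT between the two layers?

2.21×10⁻³

Δα = |9.01 − 16.7|×10⁻⁶/K = 7.69×10⁻⁶/K.
Mismatch strain = Δα·ΔT = 7.69×10⁻⁶ × 287.0 = 2.21×10⁻³.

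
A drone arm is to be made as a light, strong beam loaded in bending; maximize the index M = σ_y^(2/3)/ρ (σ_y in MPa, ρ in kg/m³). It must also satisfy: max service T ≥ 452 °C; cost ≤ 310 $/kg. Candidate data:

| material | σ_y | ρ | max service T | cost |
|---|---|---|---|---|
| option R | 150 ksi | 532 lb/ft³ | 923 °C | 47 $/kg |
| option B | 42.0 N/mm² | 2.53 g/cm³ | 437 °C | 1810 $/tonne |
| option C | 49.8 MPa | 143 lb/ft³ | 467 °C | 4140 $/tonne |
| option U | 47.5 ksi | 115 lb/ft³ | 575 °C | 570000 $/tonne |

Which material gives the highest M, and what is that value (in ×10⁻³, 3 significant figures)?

Screen on constraints: max service T ≥ 452 °C; cost ≤ 310 $/kg. Survivors: option R, option C.
Convert each candidate to consistent units, then evaluate M:
  option R: σ_y = 1034 MPa, ρ = 8522 kg/m³
  option C: σ_y = 49.80 MPa, ρ = 2291 kg/m³
  option R: M = 12.0×10⁻³
  option C: M = 5.91×10⁻³
Highest index: option R.

option R, M = 12.0×10⁻³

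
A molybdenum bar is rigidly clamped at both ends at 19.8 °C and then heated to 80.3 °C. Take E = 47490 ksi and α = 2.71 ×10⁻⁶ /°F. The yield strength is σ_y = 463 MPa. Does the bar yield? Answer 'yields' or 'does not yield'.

does not yield

E = 47490 ksi = 327.4 GPa.
α = 2.71×10⁻⁶/°F × 9/5 = 4.88×10⁻⁶/K.
ΔT = 60.50 K. Constrained thermal stress σ = E·α·ΔT = 327.4×10³ MPa × 4.88×10⁻⁶ × 60.50 = 96.6 MPa (compressive).
Compare to σ_y = 463 MPa: σ < σ_y, so it does not yield.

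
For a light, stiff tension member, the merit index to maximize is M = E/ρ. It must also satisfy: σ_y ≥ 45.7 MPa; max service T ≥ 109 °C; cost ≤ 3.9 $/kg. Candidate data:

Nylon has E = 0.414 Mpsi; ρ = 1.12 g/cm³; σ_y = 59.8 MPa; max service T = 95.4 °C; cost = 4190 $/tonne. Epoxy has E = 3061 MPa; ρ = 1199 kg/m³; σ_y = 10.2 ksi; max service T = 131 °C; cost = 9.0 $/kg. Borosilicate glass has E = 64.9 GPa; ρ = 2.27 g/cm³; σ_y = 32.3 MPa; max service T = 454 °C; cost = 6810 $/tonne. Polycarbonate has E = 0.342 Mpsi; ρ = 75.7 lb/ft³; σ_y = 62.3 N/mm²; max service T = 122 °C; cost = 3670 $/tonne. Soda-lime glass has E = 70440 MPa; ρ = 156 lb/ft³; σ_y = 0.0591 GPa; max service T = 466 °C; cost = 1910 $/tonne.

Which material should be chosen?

Screen on constraints: σ_y ≥ 45.7 MPa; max service T ≥ 109 °C; cost ≤ 3.9 $/kg. Survivors: polycarbonate, soda-lime glass.
In SI units:
  polycarbonate: E = 2.358 GPa, ρ = 1213 kg/m³
  soda-lime glass: E = 70.44 GPa, ρ = 2499 kg/m³
  soda-lime glass: M = 28.2 MN·m/kg
  polycarbonate: M = 1.94 MN·m/kg
Soda-lime glass has the largest M.

soda-lime glass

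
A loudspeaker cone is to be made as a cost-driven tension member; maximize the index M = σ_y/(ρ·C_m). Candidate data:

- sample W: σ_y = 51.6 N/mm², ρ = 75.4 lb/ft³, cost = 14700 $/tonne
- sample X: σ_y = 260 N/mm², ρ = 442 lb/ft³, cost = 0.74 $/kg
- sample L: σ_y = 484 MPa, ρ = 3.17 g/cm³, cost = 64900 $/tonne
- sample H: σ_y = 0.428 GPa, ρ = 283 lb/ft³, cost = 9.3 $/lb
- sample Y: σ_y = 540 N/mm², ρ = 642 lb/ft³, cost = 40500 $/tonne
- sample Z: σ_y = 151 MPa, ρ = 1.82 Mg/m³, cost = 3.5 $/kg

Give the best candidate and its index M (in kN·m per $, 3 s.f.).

Normalizing units and computing the index:
  sample W: σ_y = 51.60 MPa, ρ = 1208 kg/m³, cost = 14.70 $/kg
  sample X: σ_y = 260.0 MPa, ρ = 7080 kg/m³, cost = 0.7400 $/kg
  sample L: σ_y = 484.0 MPa, ρ = 3170 kg/m³, cost = 64.90 $/kg
  sample H: σ_y = 428.0 MPa, ρ = 4533 kg/m³, cost = 20.50 $/kg
  sample Y: σ_y = 540.0 MPa, ρ = 10280 kg/m³, cost = 40.50 $/kg
  sample Z: σ_y = 151.0 MPa, ρ = 1820 kg/m³, cost = 3.500 $/kg
  sample X: M = 49.6 kN·m per $
  sample Z: M = 23.7 kN·m per $
  sample H: M = 4.60 kN·m per $
  sample W: M = 2.91 kN·m per $
  sample L: M = 2.35 kN·m per $
  sample Y: M = 1.30 kN·m per $
Highest index: sample X.

sample X, M = 49.6 kN·m per $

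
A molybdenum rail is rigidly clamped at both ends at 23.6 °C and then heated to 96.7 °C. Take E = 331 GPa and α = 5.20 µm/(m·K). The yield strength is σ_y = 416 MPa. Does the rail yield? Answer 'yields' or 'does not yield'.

ΔT = 73.10 K. Constrained thermal stress σ = E·α·ΔT = 331.0×10³ MPa × 5.20×10⁻⁶ × 73.10 = 126 MPa (compressive).
Compare to σ_y = 416 MPa: σ < σ_y, so it does not yield.

does not yield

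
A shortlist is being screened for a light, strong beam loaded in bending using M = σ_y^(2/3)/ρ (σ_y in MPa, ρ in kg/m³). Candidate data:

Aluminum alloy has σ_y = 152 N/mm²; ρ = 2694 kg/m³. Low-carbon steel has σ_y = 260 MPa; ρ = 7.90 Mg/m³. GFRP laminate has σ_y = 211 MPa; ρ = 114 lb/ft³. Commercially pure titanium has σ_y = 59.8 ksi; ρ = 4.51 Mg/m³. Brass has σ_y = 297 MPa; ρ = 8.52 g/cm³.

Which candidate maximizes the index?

GFRP laminate

After converting to SI:
  aluminum alloy: σ_y = 152.0 MPa, ρ = 2694 kg/m³
  low-carbon steel: σ_y = 260.0 MPa, ρ = 7900 kg/m³
  GFRP laminate: σ_y = 211.0 MPa, ρ = 1826 kg/m³
  commercially pure titanium: σ_y = 412.3 MPa, ρ = 4510 kg/m³
  brass: σ_y = 297.0 MPa, ρ = 8520 kg/m³
  GFRP laminate: M = 19.4×10⁻³
  commercially pure titanium: M = 12.3×10⁻³
  aluminum alloy: M = 10.6×10⁻³
  brass: M = 5.22×10⁻³
  low-carbon steel: M = 5.16×10⁻³
Highest index: GFRP laminate.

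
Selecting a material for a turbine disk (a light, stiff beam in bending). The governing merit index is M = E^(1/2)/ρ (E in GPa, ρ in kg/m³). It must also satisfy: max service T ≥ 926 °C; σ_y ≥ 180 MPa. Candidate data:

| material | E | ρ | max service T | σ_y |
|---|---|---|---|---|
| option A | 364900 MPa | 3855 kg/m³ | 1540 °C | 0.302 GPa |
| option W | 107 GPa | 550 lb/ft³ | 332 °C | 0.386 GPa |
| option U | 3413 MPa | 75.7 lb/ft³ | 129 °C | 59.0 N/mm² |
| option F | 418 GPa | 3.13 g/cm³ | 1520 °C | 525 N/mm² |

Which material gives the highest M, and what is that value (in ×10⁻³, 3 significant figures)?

Screen on constraints: max service T ≥ 926 °C; σ_y ≥ 180 MPa. Survivors: option A, option F.
In SI units:
  option A: E = 364.9 GPa, ρ = 3855 kg/m³
  option F: E = 418.0 GPa, ρ = 3130 kg/m³
  option F: M = 6.53×10⁻³
  option A: M = 4.96×10⁻³
The maximum is for option F.

option F, M = 6.53×10⁻³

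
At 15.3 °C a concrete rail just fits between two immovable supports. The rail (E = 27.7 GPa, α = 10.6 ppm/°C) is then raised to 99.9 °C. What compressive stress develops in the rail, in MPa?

24.8 MPa

ΔT = 84.60 K. Constrained thermal stress σ = E·α·ΔT = 27.70×10³ MPa × 10.6×10⁻⁶ × 84.60 = 24.8 MPa (compressive).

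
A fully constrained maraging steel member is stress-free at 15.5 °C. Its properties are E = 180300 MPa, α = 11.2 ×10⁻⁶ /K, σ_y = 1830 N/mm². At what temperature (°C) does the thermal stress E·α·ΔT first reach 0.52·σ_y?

E = 180300 MPa = 180.3 GPa.
σ_y = 1830 N/mm² = 1830 MPa.
E·α·ΔT = 951.6 MPa ⇒ ΔT = 951.6 / (180.3×10³ × 11.2×10⁻⁶) = 471.2 K.
T = 15.5 + 471.2 = 486.7 °C.

487 °C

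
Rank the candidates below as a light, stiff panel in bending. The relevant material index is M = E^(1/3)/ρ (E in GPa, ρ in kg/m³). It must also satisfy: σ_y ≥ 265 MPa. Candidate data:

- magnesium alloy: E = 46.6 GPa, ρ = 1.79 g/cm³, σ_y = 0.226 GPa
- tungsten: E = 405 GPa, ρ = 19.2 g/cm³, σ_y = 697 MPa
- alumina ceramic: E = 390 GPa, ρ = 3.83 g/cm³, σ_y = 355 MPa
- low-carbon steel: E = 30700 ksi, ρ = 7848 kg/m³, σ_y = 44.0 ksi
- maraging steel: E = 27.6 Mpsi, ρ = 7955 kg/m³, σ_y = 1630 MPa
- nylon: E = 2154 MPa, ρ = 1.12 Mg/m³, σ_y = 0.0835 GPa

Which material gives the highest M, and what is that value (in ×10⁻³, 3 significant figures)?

Screen on constraints: σ_y ≥ 265 MPa. Survivors: tungsten, alumina ceramic, low-carbon steel, maraging steel.
After converting to SI:
  tungsten: E = 405.0 GPa, ρ = 19200 kg/m³
  alumina ceramic: E = 390.0 GPa, ρ = 3830 kg/m³
  low-carbon steel: E = 211.7 GPa, ρ = 7848 kg/m³
  maraging steel: E = 190.3 GPa, ρ = 7955 kg/m³
  alumina ceramic: M = 1.91×10⁻³
  low-carbon steel: M = 0.759×10⁻³
  maraging steel: M = 0.723×10⁻³
  tungsten: M = 0.385×10⁻³
The maximum is for alumina ceramic.

alumina ceramic, M = 1.91×10⁻³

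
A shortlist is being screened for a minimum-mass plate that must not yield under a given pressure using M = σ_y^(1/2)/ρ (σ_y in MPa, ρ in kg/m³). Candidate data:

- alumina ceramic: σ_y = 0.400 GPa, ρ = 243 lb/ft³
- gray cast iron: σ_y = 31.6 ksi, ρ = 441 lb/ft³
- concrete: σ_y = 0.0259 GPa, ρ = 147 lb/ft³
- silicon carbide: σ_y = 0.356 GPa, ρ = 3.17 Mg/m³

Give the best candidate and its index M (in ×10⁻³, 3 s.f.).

silicon carbide, M = 5.95×10⁻³

After converting to SI:
  alumina ceramic: σ_y = 400.0 MPa, ρ = 3892 kg/m³
  gray cast iron: σ_y = 217.9 MPa, ρ = 7064 kg/m³
  concrete: σ_y = 25.90 MPa, ρ = 2355 kg/m³
  silicon carbide: σ_y = 356.0 MPa, ρ = 3170 kg/m³
  silicon carbide: M = 5.95×10⁻³
  alumina ceramic: M = 5.14×10⁻³
  concrete: M = 2.16×10⁻³
  gray cast iron: M = 2.09×10⁻³
Silicon carbide ranks first.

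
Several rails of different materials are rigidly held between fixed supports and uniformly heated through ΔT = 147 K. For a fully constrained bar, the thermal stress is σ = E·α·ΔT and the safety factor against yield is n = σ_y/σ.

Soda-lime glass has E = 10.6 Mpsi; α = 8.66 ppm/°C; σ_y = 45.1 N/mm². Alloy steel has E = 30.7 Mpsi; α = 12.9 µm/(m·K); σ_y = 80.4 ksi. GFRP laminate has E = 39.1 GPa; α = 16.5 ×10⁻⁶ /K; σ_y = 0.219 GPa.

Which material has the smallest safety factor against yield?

soda-lime glass

Per material, after unit conversion:
  soda-lime glass: E = 73.08, α = 8.66, σ_y = 45.10 → σ = 93.0 MPa, n = 0.485
  alloy steel: E = 211.7, α = 12.9, σ_y = 554.3 → σ = 401 MPa, n = 1.38
  GFRP laminate: E = 39.10, α = 16.5, σ_y = 219.0 → σ = 94.8 MPa, n = 2.31
Soda-lime glass has the lowest safety factor, n = 0.485.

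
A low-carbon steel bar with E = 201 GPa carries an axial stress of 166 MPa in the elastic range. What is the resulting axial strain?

ε = σ/E = 166 / 201000 = 8.26×10⁻⁴.

8.26×10⁻⁴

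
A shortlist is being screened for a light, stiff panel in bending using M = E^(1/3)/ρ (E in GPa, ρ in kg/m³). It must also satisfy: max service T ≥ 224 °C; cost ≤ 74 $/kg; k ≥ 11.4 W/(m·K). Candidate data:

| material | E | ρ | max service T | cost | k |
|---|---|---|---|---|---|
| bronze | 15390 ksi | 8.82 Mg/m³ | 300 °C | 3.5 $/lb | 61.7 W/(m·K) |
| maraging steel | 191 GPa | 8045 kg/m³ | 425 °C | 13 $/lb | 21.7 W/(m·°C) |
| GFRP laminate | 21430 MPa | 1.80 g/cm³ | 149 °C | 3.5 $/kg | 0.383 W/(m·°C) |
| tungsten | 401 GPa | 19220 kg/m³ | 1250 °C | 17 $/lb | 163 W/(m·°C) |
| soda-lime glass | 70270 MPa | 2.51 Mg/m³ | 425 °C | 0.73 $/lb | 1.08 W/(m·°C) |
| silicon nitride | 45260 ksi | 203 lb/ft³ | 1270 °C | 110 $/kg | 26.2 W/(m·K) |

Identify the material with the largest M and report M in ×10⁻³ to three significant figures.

maraging steel, M = 0.716×10⁻³

Screen on constraints: max service T ≥ 224 °C; cost ≤ 74 $/kg; k ≥ 11.4 W/(m·K). Survivors: bronze, maraging steel, tungsten.
Normalizing units and computing the index:
  bronze: E = 106.1 GPa, ρ = 8820 kg/m³
  maraging steel: E = 191.0 GPa, ρ = 8045 kg/m³
  tungsten: E = 401.0 GPa, ρ = 19220 kg/m³
  maraging steel: M = 0.716×10⁻³
  bronze: M = 0.537×10⁻³
  tungsten: M = 0.384×10⁻³
Highest index: maraging steel.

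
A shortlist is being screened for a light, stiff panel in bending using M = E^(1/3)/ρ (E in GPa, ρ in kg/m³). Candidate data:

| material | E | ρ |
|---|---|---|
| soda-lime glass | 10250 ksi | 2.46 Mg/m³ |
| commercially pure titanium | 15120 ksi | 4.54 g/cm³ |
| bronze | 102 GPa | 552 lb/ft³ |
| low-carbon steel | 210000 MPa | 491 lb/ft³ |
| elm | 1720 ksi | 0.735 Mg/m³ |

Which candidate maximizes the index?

In SI units:
  soda-lime glass: E = 70.67 GPa, ρ = 2460 kg/m³
  commercially pure titanium: E = 104.2 GPa, ρ = 4540 kg/m³
  bronze: E = 102.0 GPa, ρ = 8842 kg/m³
  low-carbon steel: E = 210.0 GPa, ρ = 7865 kg/m³
  elm: E = 11.86 GPa, ρ = 735.0 kg/m³
  elm: M = 3.10×10⁻³
  soda-lime glass: M = 1.68×10⁻³
  commercially pure titanium: M = 1.04×10⁻³
  low-carbon steel: M = 0.756×10⁻³
  bronze: M = 0.528×10⁻³
Elm ranks first.

elm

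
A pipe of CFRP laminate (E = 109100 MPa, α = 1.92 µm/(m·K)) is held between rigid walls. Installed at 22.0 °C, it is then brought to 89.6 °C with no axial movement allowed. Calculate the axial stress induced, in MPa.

14.2 MPa

E = 109100 MPa = 109.1 GPa.
ΔT = 67.60 K. Constrained thermal stress σ = E·α·ΔT = 109.1×10³ MPa × 1.92×10⁻⁶ × 67.60 = 14.2 MPa (compressive).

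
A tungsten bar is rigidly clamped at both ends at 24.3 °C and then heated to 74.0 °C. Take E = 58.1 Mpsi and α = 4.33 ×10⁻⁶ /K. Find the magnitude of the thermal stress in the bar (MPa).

86.2 MPa

E = 58.1 Mpsi = 400.6 GPa.
ΔT = 49.70 K. Constrained thermal stress σ = E·α·ΔT = 400.6×10³ MPa × 4.33×10⁻⁶ × 49.70 = 86.2 MPa (compressive).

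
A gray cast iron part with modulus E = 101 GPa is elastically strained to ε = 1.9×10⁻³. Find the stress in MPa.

192 MPa

σ = E·ε = 101000 MPa × 1.9×10⁻³ = 192 MPa.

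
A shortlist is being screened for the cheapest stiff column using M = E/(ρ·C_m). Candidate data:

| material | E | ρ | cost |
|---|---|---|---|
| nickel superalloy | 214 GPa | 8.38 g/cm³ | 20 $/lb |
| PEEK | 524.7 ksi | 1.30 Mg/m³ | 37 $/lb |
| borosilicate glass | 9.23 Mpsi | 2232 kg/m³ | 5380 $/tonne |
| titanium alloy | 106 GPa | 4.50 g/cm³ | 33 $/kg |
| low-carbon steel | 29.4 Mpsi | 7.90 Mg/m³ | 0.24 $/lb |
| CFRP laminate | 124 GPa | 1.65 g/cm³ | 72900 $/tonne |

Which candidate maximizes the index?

Putting every candidate on a common basis:
  nickel superalloy: E = 214.0 GPa, ρ = 8380 kg/m³, cost = 44.09 $/kg
  PEEK: E = 3.618 GPa, ρ = 1300 kg/m³, cost = 81.57 $/kg
  borosilicate glass: E = 63.64 GPa, ρ = 2232 kg/m³, cost = 5.380 $/kg
  titanium alloy: E = 106.0 GPa, ρ = 4500 kg/m³, cost = 33.00 $/kg
  low-carbon steel: E = 202.7 GPa, ρ = 7900 kg/m³, cost = 0.5291 $/kg
  CFRP laminate: E = 124.0 GPa, ρ = 1650 kg/m³, cost = 72.90 $/kg
  low-carbon steel: M = 48.5 MN·m per $
  borosilicate glass: M = 5.30 MN·m per $
  CFRP laminate: M = 1.03 MN·m per $
  titanium alloy: M = 0.714 MN·m per $
  nickel superalloy: M = 0.579 MN·m per $
  PEEK: M = 0.0341 MN·m per $
Low-carbon steel ranks first.

low-carbon steel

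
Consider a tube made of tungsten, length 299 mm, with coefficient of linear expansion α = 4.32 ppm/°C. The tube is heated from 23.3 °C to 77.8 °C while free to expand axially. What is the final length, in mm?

299.07 mm

ΔT = 77.8 − 23.3 = 54.50 K.
ΔL = α·L₀·ΔT = 4.32×10⁻⁶ × 299 mm × 54.50 K = 0.0704 mm.
L = L₀ + ΔL = 299 + 0.0704 = 299.07 mm.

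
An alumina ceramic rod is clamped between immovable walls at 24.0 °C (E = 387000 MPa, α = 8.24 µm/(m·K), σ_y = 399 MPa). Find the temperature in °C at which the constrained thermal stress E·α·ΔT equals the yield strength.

E = 387000 MPa = 387.0 GPa.
E·α·ΔT = 399.0 MPa ⇒ ΔT = 399.0 / (387.0×10³ × 8.24×10⁻⁶) = 125.1 K.
T = 24.0 + 125.1 = 149.1 °C.

149 °C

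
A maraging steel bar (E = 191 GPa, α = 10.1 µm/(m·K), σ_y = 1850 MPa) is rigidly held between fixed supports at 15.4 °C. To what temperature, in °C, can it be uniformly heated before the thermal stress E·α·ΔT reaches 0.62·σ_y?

E·α·ΔT = 1147 MPa ⇒ ΔT = 1147 / (191.0×10³ × 10.1×10⁻⁶) = 594.6 K.
T = 15.4 + 594.6 = 610.0 °C.

610 °C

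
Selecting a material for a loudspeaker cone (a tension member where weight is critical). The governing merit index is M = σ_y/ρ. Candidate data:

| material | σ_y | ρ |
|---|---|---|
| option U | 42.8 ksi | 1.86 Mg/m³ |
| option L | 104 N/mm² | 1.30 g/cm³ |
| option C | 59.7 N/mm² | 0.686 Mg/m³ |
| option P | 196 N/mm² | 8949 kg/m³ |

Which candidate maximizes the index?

option U

Convert each candidate to consistent units, then evaluate M:
  option U: σ_y = 295.1 MPa, ρ = 1860 kg/m³
  option L: σ_y = 104.0 MPa, ρ = 1300 kg/m³
  option C: σ_y = 59.70 MPa, ρ = 686.0 kg/m³
  option P: σ_y = 196.0 MPa, ρ = 8949 kg/m³
  option U: M = 159 kN·m/kg
  option C: M = 87.0 kN·m/kg
  option L: M = 80.0 kN·m/kg
  option P: M = 21.9 kN·m/kg
Option U has the largest M.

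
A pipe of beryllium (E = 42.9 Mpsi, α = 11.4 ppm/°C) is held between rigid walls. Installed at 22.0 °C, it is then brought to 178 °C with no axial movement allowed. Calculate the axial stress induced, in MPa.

526 MPa

E = 42.9 Mpsi = 295.8 GPa.
ΔT = 156.0 K. Constrained thermal stress σ = E·α·ΔT = 295.8×10³ MPa × 11.4×10⁻⁶ × 156.0 = 526 MPa (compressive).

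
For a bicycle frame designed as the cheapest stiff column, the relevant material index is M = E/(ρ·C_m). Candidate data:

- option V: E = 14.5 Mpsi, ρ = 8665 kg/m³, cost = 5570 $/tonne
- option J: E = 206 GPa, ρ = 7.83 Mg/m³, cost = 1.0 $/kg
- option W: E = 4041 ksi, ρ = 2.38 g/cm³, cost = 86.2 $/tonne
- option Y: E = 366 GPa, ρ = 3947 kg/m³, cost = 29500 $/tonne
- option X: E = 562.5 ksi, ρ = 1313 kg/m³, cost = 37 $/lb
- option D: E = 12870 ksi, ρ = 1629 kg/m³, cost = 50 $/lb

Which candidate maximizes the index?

After converting to SI:
  option V: E = 99.97 GPa, ρ = 8665 kg/m³, cost = 5.570 $/kg
  option J: E = 206.0 GPa, ρ = 7830 kg/m³, cost = 1.000 $/kg
  option W: E = 27.86 GPa, ρ = 2380 kg/m³, cost = 0.08620 $/kg
  option Y: E = 366.0 GPa, ρ = 3947 kg/m³, cost = 29.50 $/kg
  option X: E = 3.878 GPa, ρ = 1313 kg/m³, cost = 81.57 $/kg
  option D: E = 88.74 GPa, ρ = 1629 kg/m³, cost = 110.2 $/kg
  option W: M = 136 MN·m per $
  option J: M = 26.3 MN·m per $
  option Y: M = 3.14 MN·m per $
  option V: M = 2.07 MN·m per $
  option D: M = 0.494 MN·m per $
  option X: M = 0.0362 MN·m per $
Option W ranks first.

option W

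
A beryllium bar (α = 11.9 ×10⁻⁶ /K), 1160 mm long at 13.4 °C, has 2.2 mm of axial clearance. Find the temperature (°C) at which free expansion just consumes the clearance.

α·L₀·ΔT = 2.2 mm ⇒ ΔT = 2.2 / (11.9×10⁻⁶ × 1160.0) = 159.4 K.
T = 13.4 + 159.4 = 172.8 °C.

173 °C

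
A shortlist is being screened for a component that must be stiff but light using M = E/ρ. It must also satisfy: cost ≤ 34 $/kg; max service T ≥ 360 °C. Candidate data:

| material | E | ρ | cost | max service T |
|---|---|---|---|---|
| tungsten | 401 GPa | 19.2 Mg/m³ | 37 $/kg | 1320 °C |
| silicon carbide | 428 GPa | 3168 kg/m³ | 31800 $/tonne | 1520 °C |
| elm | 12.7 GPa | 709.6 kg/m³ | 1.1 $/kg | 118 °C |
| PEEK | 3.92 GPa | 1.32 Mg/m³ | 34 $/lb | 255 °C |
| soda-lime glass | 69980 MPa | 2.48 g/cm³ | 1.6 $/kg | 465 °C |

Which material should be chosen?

Screen on constraints: cost ≤ 34 $/kg; max service T ≥ 360 °C. Survivors: silicon carbide, soda-lime glass.
After converting to SI:
  silicon carbide: E = 428.0 GPa, ρ = 3168 kg/m³
  soda-lime glass: E = 69.98 GPa, ρ = 2480 kg/m³
  silicon carbide: M = 135 MN·m/kg
  soda-lime glass: M = 28.2 MN·m/kg
The maximum is for silicon carbide.

silicon carbide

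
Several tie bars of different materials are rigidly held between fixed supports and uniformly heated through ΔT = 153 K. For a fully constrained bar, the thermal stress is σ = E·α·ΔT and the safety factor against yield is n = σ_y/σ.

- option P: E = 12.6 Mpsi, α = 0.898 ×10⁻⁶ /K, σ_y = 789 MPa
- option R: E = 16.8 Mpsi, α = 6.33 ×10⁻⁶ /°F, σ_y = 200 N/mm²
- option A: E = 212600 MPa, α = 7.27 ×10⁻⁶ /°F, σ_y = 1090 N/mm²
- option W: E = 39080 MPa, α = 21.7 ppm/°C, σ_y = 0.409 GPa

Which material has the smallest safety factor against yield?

In consistent units (E in GPa, α in ×10⁻⁶/K, σ_y in MPa):
  option P: E = 86.87, α = 0.898, σ_y = 789.0 → σ = 11.9 MPa, n = 66.1
  option R: E = 115.8, α = 11.4, σ_y = 200.0 → σ = 202 MPa, n = 0.990
  option A: E = 212.6, α = 13.1, σ_y = 1090 → σ = 426 MPa, n = 2.56
  option W: E = 39.08, α = 21.7, σ_y = 409.0 → σ = 130 MPa, n = 3.15
The minimum is option R at n = 0.990.

option R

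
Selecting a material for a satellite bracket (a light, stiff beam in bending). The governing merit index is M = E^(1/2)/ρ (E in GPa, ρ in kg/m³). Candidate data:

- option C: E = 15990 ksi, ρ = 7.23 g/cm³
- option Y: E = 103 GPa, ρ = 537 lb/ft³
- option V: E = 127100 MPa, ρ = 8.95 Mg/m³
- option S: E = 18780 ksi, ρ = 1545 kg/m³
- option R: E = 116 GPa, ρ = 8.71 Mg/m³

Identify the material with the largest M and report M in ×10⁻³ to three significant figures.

After converting to SI:
  option C: E = 110.2 GPa, ρ = 7230 kg/m³
  option Y: E = 103.0 GPa, ρ = 8602 kg/m³
  option V: E = 127.1 GPa, ρ = 8950 kg/m³
  option S: E = 129.5 GPa, ρ = 1545 kg/m³
  option R: E = 116.0 GPa, ρ = 8710 kg/m³
  option S: M = 7.37×10⁻³
  option C: M = 1.45×10⁻³
  option V: M = 1.26×10⁻³
  option R: M = 1.24×10⁻³
  option Y: M = 1.18×10⁻³
Highest index: option S.

option S, M = 7.37×10⁻³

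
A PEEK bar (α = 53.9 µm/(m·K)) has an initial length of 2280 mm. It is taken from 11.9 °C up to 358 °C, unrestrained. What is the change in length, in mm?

ΔT = 358 − 11.9 = 346.1 K.
ΔL = α·L₀·ΔT = 53.9×10⁻⁶ × 2280 mm × 346.1 K = 42.5 mm.

42.5 mm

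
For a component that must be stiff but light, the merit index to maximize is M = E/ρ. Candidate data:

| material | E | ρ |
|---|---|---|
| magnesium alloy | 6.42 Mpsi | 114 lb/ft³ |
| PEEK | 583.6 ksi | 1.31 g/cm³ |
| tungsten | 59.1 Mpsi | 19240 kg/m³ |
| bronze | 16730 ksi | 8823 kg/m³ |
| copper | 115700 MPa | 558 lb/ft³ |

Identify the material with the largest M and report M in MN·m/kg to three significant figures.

magnesium alloy, M = 24.2 MN·m/kg

Convert each candidate to consistent units, then evaluate M:
  magnesium alloy: E = 44.26 GPa, ρ = 1826 kg/m³
  PEEK: E = 4.024 GPa, ρ = 1310 kg/m³
  tungsten: E = 407.5 GPa, ρ = 19240 kg/m³
  bronze: E = 115.3 GPa, ρ = 8823 kg/m³
  copper: E = 115.7 GPa, ρ = 8938 kg/m³
  magnesium alloy: M = 24.2 MN·m/kg
  tungsten: M = 21.2 MN·m/kg
  bronze: M = 13.1 MN·m/kg
  copper: M = 12.9 MN·m/kg
  PEEK: M = 3.07 MN·m/kg
Magnesium alloy ranks first.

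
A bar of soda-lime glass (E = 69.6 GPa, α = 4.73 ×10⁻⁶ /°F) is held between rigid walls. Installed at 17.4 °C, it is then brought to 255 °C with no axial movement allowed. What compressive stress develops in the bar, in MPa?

α = 4.73×10⁻⁶/°F × 9/5 = 8.51×10⁻⁶/K.
ΔT = 237.6 K. Constrained thermal stress σ = E·α·ΔT = 69.60×10³ MPa × 8.51×10⁻⁶ × 237.6 = 141 MPa (compressive).

141 MPa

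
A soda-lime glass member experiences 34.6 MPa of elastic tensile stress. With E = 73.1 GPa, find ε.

4.73×10⁻⁴

ε = σ/E = 34.6 / 73100 = 4.73×10⁻⁴.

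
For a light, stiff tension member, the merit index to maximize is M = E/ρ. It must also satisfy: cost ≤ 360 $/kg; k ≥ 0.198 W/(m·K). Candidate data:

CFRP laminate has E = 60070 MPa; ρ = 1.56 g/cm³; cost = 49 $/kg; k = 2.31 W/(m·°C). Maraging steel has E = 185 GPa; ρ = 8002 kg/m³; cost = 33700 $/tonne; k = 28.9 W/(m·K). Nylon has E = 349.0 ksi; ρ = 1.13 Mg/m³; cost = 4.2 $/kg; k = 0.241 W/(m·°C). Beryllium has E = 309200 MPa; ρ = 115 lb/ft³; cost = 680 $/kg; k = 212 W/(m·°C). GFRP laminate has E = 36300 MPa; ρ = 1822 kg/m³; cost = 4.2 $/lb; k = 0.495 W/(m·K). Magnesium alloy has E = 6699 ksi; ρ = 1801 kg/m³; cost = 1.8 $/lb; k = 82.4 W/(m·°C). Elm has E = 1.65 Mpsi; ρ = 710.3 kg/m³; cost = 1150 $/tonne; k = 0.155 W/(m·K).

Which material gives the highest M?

Screen on constraints: cost ≤ 360 $/kg; k ≥ 0.198 W/(m·K). Survivors: CFRP laminate, maraging steel, nylon, GFRP laminate, magnesium alloy.
After converting to SI:
  CFRP laminate: E = 60.07 GPa, ρ = 1560 kg/m³
  maraging steel: E = 185.0 GPa, ρ = 8002 kg/m³
  nylon: E = 2.406 GPa, ρ = 1130 kg/m³
  GFRP laminate: E = 36.30 GPa, ρ = 1822 kg/m³
  magnesium alloy: E = 46.19 GPa, ρ = 1801 kg/m³
  CFRP laminate: M = 38.5 MN·m/kg
  magnesium alloy: M = 25.6 MN·m/kg
  maraging steel: M = 23.1 MN·m/kg
  GFRP laminate: M = 19.9 MN·m/kg
  nylon: M = 2.13 MN·m/kg
Highest index: CFRP laminate.

CFRP laminate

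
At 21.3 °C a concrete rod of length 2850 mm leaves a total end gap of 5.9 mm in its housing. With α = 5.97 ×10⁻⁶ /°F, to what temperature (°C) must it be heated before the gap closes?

α = 5.97×10⁻⁶/°F × 9/5 = 10.7×10⁻⁶/K.
α·L₀·ΔT = 5.9 mm ⇒ ΔT = 5.9 / (10.7×10⁻⁶ × 2850.0) = 192.6 K.
T = 21.3 + 192.6 = 213.9 °C.

214 °C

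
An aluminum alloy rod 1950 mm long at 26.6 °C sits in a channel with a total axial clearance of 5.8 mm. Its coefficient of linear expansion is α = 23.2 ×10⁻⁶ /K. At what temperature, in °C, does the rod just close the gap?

α·L₀·ΔT = 5.8 mm ⇒ ΔT = 5.8 / (23.2×10⁻⁶ × 1950.0) = 128.2 K.
T = 26.6 + 128.2 = 154.8 °C.

155 °C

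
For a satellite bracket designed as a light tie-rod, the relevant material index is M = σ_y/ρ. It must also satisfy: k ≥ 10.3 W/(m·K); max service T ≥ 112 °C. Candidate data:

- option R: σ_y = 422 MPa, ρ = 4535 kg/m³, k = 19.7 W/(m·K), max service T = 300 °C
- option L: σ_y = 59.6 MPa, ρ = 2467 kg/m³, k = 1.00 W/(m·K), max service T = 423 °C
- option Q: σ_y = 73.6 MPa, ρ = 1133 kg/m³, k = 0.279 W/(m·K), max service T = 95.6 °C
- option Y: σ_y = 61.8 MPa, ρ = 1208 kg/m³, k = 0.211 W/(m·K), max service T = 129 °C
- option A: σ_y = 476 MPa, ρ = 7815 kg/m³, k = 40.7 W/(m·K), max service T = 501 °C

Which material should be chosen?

Screen on constraints: k ≥ 10.3 W/(m·K); max service T ≥ 112 °C. Survivors: option R, option A.
Per-candidate index values:
  option R: M = 93.1 kN·m/kg
  option A: M = 60.9 kN·m/kg
Option R has the largest M.

option R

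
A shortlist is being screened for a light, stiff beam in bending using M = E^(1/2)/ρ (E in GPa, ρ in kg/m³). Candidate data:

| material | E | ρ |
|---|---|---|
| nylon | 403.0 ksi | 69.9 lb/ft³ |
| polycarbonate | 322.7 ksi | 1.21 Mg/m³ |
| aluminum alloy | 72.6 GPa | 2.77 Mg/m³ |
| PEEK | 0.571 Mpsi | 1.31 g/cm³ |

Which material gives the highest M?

After converting to SI:
  nylon: E = 2.779 GPa, ρ = 1120 kg/m³
  polycarbonate: E = 2.225 GPa, ρ = 1210 kg/m³
  aluminum alloy: E = 72.60 GPa, ρ = 2770 kg/m³
  PEEK: E = 3.937 GPa, ρ = 1310 kg/m³
  aluminum alloy: M = 3.08×10⁻³
  PEEK: M = 1.51×10⁻³
  nylon: M = 1.49×10⁻³
  polycarbonate: M = 1.23×10⁻³
The maximum is for aluminum alloy.

aluminum alloy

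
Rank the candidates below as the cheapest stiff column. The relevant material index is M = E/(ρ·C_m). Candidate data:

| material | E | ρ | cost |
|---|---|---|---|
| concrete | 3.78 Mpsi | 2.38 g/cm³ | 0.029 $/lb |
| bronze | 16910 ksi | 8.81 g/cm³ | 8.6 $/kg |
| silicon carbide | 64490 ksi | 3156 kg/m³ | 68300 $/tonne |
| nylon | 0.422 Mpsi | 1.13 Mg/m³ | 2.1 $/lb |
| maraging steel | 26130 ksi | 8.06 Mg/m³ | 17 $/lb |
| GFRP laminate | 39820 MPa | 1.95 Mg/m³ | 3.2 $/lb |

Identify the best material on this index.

concrete

After converting to SI:
  concrete: E = 26.06 GPa, ρ = 2380 kg/m³, cost = 0.06393 $/kg
  bronze: E = 116.6 GPa, ρ = 8810 kg/m³, cost = 8.600 $/kg
  silicon carbide: E = 444.6 GPa, ρ = 3156 kg/m³, cost = 68.30 $/kg
  nylon: E = 2.910 GPa, ρ = 1130 kg/m³, cost = 4.630 $/kg
  maraging steel: E = 180.2 GPa, ρ = 8060 kg/m³, cost = 37.48 $/kg
  GFRP laminate: E = 39.82 GPa, ρ = 1950 kg/m³, cost = 7.055 $/kg
  concrete: M = 171 MN·m per $
  GFRP laminate: M = 2.89 MN·m per $
  silicon carbide: M = 2.06 MN·m per $
  bronze: M = 1.54 MN·m per $
  maraging steel: M = 0.596 MN·m per $
  nylon: M = 0.556 MN·m per $
Concrete has the largest M.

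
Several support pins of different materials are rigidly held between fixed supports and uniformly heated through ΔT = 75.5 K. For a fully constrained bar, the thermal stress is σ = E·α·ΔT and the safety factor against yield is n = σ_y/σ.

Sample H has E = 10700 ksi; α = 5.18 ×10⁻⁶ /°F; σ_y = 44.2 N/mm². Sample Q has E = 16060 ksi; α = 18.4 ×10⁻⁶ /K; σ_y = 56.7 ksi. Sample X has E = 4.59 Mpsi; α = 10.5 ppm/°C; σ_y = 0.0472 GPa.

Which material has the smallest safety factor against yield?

Converting E to GPa, α to ×10⁻⁶/K, σ_y to MPa, then σ and n for each:
  sample H: E = 73.77, α = 9.32, σ_y = 44.20 → σ = 51.9 MPa, n = 0.851
  sample Q: E = 110.7, α = 18.4, σ_y = 390.9 → σ = 154 MPa, n = 2.54
  sample X: E = 31.65, α = 10.5, σ_y = 47.20 → σ = 25.1 MPa, n = 1.88
Smallest n: sample H with n = 0.851.

sample H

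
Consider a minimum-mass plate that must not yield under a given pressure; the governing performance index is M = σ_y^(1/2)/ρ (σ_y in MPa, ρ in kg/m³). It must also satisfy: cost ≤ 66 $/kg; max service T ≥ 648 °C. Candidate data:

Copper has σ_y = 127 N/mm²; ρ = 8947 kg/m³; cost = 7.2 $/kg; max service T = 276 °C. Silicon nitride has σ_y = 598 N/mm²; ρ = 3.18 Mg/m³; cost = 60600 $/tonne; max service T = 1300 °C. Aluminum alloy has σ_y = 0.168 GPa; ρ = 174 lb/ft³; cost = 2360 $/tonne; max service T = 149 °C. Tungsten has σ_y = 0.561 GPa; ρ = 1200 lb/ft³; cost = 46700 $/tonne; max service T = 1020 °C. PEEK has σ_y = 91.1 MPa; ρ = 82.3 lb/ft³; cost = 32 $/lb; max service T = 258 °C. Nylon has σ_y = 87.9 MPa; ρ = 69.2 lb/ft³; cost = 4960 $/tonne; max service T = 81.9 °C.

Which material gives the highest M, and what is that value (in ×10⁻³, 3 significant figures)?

Screen on constraints: cost ≤ 66 $/kg; max service T ≥ 648 °C. Survivors: silicon nitride, tungsten.
After converting to SI:
  silicon nitride: σ_y = 598.0 MPa, ρ = 3180 kg/m³
  tungsten: σ_y = 561.0 MPa, ρ = 19220 kg/m³
  silicon nitride: M = 7.69×10⁻³
  tungsten: M = 1.23×10⁻³
Silicon nitride has the largest M.

silicon nitride, M = 7.69×10⁻³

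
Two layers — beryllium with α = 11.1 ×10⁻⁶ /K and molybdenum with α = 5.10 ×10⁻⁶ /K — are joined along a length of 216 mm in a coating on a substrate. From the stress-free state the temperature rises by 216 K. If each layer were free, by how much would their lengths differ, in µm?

Δα = |11.1 − 5.10|×10⁻⁶/K = 6.00×10⁻⁶/K.
ΔL_mismatch = Δα·L·ΔT = 6.00×10⁻⁶ × 216.0 mm × 216.0 K = 280 µm.

280 µm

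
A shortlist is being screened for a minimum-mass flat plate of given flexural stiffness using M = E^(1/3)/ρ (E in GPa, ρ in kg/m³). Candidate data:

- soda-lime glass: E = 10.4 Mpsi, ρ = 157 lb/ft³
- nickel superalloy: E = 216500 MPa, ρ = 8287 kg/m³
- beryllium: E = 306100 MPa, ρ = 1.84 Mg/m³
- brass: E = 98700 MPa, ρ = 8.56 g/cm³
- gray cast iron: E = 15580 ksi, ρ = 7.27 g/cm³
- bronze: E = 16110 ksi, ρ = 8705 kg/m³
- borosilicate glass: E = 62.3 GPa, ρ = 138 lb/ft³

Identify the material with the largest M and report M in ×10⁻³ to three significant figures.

After converting to SI:
  soda-lime glass: E = 71.71 GPa, ρ = 2515 kg/m³
  nickel superalloy: E = 216.5 GPa, ρ = 8287 kg/m³
  beryllium: E = 306.1 GPa, ρ = 1840 kg/m³
  brass: E = 98.70 GPa, ρ = 8560 kg/m³
  gray cast iron: E = 107.4 GPa, ρ = 7270 kg/m³
  bronze: E = 111.1 GPa, ρ = 8705 kg/m³
  borosilicate glass: E = 62.30 GPa, ρ = 2211 kg/m³
  beryllium: M = 3.66×10⁻³
  borosilicate glass: M = 1.79×10⁻³
  soda-lime glass: M = 1.65×10⁻³
  nickel superalloy: M = 0.725×10⁻³
  gray cast iron: M = 0.654×10⁻³
  bronze: M = 0.552×10⁻³
  brass: M = 0.540×10⁻³
The maximum is for beryllium.

beryllium, M = 3.66×10⁻³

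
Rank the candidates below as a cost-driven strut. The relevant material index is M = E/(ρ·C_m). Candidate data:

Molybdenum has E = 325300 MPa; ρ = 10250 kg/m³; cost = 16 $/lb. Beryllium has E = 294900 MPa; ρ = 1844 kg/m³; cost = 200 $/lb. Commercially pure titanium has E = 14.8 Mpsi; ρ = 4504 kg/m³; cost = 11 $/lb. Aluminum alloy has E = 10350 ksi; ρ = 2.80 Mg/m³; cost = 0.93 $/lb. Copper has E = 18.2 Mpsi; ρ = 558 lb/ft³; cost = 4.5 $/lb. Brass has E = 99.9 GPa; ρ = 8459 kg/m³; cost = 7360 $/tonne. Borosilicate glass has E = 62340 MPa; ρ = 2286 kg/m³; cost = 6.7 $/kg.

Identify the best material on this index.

aluminum alloy

Putting every candidate on a common basis:
  molybdenum: E = 325.3 GPa, ρ = 10250 kg/m³, cost = 35.27 $/kg
  beryllium: E = 294.9 GPa, ρ = 1844 kg/m³, cost = 440.9 $/kg
  commercially pure titanium: E = 102.0 GPa, ρ = 4504 kg/m³, cost = 24.25 $/kg
  aluminum alloy: E = 71.36 GPa, ρ = 2800 kg/m³, cost = 2.050 $/kg
  copper: E = 125.5 GPa, ρ = 8938 kg/m³, cost = 9.921 $/kg
  brass: E = 99.90 GPa, ρ = 8459 kg/m³, cost = 7.360 $/kg
  borosilicate glass: E = 62.34 GPa, ρ = 2286 kg/m³, cost = 6.700 $/kg
  aluminum alloy: M = 12.4 MN·m per $
  borosilicate glass: M = 4.07 MN·m per $
  brass: M = 1.60 MN·m per $
  copper: M = 1.42 MN·m per $
  commercially pure titanium: M = 0.934 MN·m per $
  molybdenum: M = 0.900 MN·m per $
  beryllium: M = 0.363 MN·m per $
Aluminum alloy ranks first.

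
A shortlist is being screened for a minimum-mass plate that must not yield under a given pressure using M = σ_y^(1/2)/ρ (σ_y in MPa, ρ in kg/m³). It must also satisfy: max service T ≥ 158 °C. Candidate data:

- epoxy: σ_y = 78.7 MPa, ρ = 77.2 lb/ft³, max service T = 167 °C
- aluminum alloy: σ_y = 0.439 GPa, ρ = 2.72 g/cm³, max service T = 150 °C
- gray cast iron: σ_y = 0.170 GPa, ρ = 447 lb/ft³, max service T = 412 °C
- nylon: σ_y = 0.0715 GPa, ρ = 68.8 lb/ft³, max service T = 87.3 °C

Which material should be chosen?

epoxy

Screen on constraints: max service T ≥ 158 °C. Survivors: epoxy, gray cast iron.
Putting every candidate on a common basis:
  epoxy: σ_y = 78.70 MPa, ρ = 1237 kg/m³
  gray cast iron: σ_y = 170.0 MPa, ρ = 7160 kg/m³
  epoxy: M = 7.17×10⁻³
  gray cast iron: M = 1.82×10⁻³
Epoxy has the largest M.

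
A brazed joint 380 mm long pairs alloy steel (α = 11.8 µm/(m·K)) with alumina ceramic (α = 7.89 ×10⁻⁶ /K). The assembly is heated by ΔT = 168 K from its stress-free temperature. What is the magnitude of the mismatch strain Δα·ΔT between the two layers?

Δα = |11.8 − 7.89|×10⁻⁶/K = 3.91×10⁻⁶/K.
Mismatch strain = Δα·ΔT = 3.91×10⁻⁶ × 168.0 = 6.57×10⁻⁴.

6.57×10⁻⁴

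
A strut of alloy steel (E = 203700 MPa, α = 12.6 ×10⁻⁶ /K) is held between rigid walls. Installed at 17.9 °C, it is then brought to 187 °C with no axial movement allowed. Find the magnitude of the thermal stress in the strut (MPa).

E = 203700 MPa = 203.7 GPa.
ΔT = 169.1 K. Constrained thermal stress σ = E·α·ΔT = 203.7×10³ MPa × 12.6×10⁻⁶ × 169.1 = 434 MPa (compressive).

434 MPa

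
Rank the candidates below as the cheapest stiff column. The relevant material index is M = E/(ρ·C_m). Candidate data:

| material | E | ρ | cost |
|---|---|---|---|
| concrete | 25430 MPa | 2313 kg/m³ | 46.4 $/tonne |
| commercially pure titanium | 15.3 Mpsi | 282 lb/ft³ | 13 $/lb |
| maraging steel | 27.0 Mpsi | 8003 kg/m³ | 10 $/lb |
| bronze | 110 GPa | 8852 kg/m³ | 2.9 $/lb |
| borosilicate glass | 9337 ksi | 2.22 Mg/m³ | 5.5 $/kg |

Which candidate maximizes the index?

concrete

Convert each candidate to consistent units, then evaluate M:
  concrete: E = 25.43 GPa, ρ = 2313 kg/m³, cost = 0.04640 $/kg
  commercially pure titanium: E = 105.5 GPa, ρ = 4517 kg/m³, cost = 28.66 $/kg
  maraging steel: E = 186.2 GPa, ρ = 8003 kg/m³, cost = 22.05 $/kg
  bronze: E = 110.0 GPa, ρ = 8852 kg/m³, cost = 6.393 $/kg
  borosilicate glass: E = 64.38 GPa, ρ = 2220 kg/m³, cost = 5.500 $/kg
  concrete: M = 237 MN·m per $
  borosilicate glass: M = 5.27 MN·m per $
  bronze: M = 1.94 MN·m per $
  maraging steel: M = 1.06 MN·m per $
  commercially pure titanium: M = 0.815 MN·m per $
Concrete has the largest M.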